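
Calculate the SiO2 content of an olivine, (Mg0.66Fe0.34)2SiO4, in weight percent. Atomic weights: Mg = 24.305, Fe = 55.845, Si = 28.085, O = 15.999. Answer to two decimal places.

37.06 wt%

Molar mass of (Mg0.66Fe0.34)2SiO4 = 1.32*24.305 + 0.68*55.845 + 1*28.085 + 4*15.999 = 162.138 g/mol.
Each formula unit contains 1 Si, equivalent to 1/1 = 1.0000 mol SiO2.
M(SiO2) = 1×28.085 + 2×15.999 = 60.083 g/mol.
Mass of SiO2 per formula unit = 1.0000 × 60.083 = 60.083 g.
SiO2 wt% = 60.083 / 162.138 × 100 = 37.06%.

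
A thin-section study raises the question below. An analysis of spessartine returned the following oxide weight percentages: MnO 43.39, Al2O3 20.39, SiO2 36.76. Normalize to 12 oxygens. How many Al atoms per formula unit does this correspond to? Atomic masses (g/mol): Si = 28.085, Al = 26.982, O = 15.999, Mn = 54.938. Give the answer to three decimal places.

MnO: 43.39/70.937 = 0.61167 mol → 0.61167 mol Mn, 0.61167 mol O.
Al2O3: 20.39/101.961 = 0.19998 mol → 0.39996 mol Al, 0.59994 mol O.
SiO2: 36.76/60.083 = 0.61182 mol → 0.61182 mol Si, 1.22364 mol O.
Total oxygen = 2.43525 mol. Normalization factor = 12/2.43525 = 4.92763.
Al per 12 O = 0.39996 × 4.92763 = 1.971.

1.971 Al apfu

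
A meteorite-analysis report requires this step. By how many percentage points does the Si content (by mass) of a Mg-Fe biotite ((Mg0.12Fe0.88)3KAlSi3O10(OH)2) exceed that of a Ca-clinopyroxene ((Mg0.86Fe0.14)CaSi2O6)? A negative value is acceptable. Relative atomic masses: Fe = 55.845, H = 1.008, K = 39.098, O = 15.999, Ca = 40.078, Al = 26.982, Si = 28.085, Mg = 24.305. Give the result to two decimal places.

First mineral: 84.255 g Si in 500.520 g formula = 16.83 wt% Si.
Second mineral: 56.170 g Si in 220.963 g formula = 25.42 wt% Si.
16.83% − 25.42% gives a difference of -8.59 percentage points.

-8.59 percentage points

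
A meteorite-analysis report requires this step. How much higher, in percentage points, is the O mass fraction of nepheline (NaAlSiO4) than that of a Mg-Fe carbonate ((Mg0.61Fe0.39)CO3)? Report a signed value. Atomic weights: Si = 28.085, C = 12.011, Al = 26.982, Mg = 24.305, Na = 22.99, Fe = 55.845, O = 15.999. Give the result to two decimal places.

-4.63 percentage points

M(NaAlSiO4) = 142.053 g/mol, so wt% O = 63.996/142.053 × 100 = 45.05%.
M((Mg0.61Fe0.39)CO3) = 96.614 g/mol, so wt% O = 47.997/96.614 × 100 = 49.68%.
45.05 − 49.68 = -4.63 pp.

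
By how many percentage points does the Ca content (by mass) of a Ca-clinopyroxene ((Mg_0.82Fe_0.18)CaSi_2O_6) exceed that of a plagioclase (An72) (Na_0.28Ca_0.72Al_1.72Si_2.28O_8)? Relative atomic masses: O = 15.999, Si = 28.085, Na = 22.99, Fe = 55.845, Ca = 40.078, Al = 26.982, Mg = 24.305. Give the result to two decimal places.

M((Mg_0.82Fe_0.18)CaSi_2O_6) = 222.224 g/mol, so wt% Ca = 40.078/222.224 × 100 = 18.03%.
M(Na_0.28Ca_0.72Al_1.72Si_2.28O_8) = 273.728 g/mol, so wt% Ca = 28.856/273.728 × 100 = 10.54%.
18.03 − 10.54 = 7.49 pp.

7.49 percentage points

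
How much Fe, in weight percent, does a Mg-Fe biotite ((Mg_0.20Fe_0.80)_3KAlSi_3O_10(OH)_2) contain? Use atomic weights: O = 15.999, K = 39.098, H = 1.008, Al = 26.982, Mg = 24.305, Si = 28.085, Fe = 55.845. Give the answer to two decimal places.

Molar mass of (Mg_0.20Fe_0.80)_3KAlSi_3O_10(OH)_2: 0.60·24.305 + 2.40·55.845 + 1·39.098 + 1·26.982 + 3·28.085 + 12·15.999 + 2·1.008 = 492.950 g/mol.
Mass of Fe per formula unit: 2.40 × 55.845 = 134.028 g.
Weight fraction Fe = 134.028 / 492.950 = 0.2719.

27.19 weight percent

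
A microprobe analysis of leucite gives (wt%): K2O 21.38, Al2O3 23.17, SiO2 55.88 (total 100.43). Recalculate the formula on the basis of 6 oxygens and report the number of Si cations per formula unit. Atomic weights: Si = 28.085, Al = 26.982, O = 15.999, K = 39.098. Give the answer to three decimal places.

21.38 wt% K2O ÷ 94.195 g/mol = 0.22698 mol, giving 0.45396 K and 0.22698 O.
23.17 wt% Al2O3 ÷ 101.961 g/mol = 0.22724 mol, giving 0.45448 Al and 0.68172 O.
55.88 wt% SiO2 ÷ 60.083 g/mol = 0.93005 mol, giving 0.93005 Si and 1.86010 O.
Oxygen sums to 2.76880; scaling by 6/2.76880 = 2.16700 puts the formula on 6 O.
Si: 0.93005 × 2.16700 = 2.015 atoms per formula unit.

2.015 Si apfu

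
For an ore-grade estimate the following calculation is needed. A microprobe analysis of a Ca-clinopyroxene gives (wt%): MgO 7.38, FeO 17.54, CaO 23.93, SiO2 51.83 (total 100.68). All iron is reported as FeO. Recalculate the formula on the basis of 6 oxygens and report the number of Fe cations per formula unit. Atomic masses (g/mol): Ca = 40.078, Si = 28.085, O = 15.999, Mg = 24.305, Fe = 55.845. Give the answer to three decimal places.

MgO (M=40.304): mol = 0.18311; Mg = 0.18311, O = 0.18311.
FeO (M=71.844): mol = 0.24414; Fe = 0.24414, O = 0.24414.
CaO (M=56.077): mol = 0.42673; Ca = 0.42673, O = 0.42673.
SiO2 (M=60.083): mol = 0.86264; Si = 0.86264, O = 1.72528.
ΣO = 2.57926; factor = 6/ΣO = 2.32625.
Fe apfu = 0.24414 × 2.32625 = 0.568.

0.568 Fe apfu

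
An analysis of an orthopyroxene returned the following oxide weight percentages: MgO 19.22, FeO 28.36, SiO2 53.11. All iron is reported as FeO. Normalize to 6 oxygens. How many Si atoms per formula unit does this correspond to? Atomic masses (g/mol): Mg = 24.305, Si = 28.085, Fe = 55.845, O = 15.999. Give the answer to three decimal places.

2.009 Si apfu

MgO: 19.22/40.304 = 0.47688 mol → 0.47688 mol Mg, 0.47688 mol O.
FeO: 28.36/71.844 = 0.39474 mol → 0.39474 mol Fe, 0.39474 mol O.
SiO2: 53.11/60.083 = 0.88394 mol → 0.88394 mol Si, 1.76788 mol O.
Total oxygen = 2.63950 mol. Normalization factor = 6/2.63950 = 2.27316.
Si per 6 O = 0.88394 × 2.27316 = 2.009.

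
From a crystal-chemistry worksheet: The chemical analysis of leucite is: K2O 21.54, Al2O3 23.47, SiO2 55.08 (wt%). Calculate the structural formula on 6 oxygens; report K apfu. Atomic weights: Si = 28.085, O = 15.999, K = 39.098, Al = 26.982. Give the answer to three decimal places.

0.997 K apfu

21.54 wt% K2O ÷ 94.195 g/mol = 0.22867 mol, giving 0.45734 K and 0.22867 O.
23.47 wt% Al2O3 ÷ 101.961 g/mol = 0.23019 mol, giving 0.46038 Al and 0.69057 O.
55.08 wt% SiO2 ÷ 60.083 g/mol = 0.91673 mol, giving 0.91673 Si and 1.83346 O.
Oxygen sums to 2.75270; scaling by 6/2.75270 = 2.17968 puts the formula on 6 O.
K: 0.45734 × 2.17968 = 0.997 atoms per formula unit.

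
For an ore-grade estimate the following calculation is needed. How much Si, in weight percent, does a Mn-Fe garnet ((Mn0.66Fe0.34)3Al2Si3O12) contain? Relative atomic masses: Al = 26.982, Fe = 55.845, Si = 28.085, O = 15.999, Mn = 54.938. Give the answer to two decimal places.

16.99 weight percent

Formula mass = 1.98·54.938 + 1.02·55.845 + 2·26.982 + 3·28.085 + 12·15.999 = 495.946 g/mol, of which 84.255 g is Si.
So Si makes up 84.255/495.946 = 0.1699 of the mass, i.e. 16.99%.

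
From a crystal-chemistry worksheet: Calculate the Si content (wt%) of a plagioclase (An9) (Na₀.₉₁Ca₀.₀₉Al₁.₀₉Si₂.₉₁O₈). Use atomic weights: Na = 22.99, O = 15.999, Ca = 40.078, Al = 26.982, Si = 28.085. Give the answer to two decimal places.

Molar mass of Na₀.₉₁Ca₀.₀₉Al₁.₀₉Si₂.₉₁O₈: 0.91×22.99 + 0.09×40.078 + 1.09×26.982 + 2.91×28.085 + 8×15.999 = 263.658 g/mol.
Mass of Si per formula unit: 2.91 × 28.085 = 81.727 g.
Weight fraction Si = 81.727 / 263.658 = 0.3100.

31.00 wt%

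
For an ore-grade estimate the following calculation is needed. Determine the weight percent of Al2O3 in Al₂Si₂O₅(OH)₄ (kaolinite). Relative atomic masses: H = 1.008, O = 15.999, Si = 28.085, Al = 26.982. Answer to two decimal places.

39.50 wt%

M(Al₂Si₂O₅(OH)₄) = 258.157 g/mol; M(Al2O3) = 101.961 g/mol.
Moles Al2O3 per formula unit = 2 Al ÷ 2 = 1.0000.
Al2O3 fraction = (1.0000 × 101.961) / 258.157 = 101.961/258.157 = 0.3950.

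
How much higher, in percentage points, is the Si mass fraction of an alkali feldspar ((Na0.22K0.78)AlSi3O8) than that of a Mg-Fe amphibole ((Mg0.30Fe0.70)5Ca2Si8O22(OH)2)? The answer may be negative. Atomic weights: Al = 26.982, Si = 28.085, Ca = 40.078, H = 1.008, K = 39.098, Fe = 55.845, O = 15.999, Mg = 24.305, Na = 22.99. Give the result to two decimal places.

6.31 percentage points

Si in (Na0.22K0.78)AlSi3O8: molar mass 274.783 g/mol; 3×28.085 = 84.255 g → 30.66 wt%.
Si in (Mg0.30Fe0.70)5Ca2Si8O22(OH)2: molar mass 922.743 g/mol; 8×28.085 = 224.680 g → 24.35 wt%.
Difference = 30.66 − 24.35 = 6.31 percentage points.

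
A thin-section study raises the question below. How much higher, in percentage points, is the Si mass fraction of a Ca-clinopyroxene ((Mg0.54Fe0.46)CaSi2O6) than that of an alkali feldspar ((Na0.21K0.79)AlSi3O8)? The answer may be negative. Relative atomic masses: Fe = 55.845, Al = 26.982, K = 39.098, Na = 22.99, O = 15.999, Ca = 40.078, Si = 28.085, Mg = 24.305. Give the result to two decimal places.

-6.33 percentage points

First mineral: 56.170 g Si in 231.055 g formula = 24.31 wt% Si.
Second mineral: 84.255 g Si in 274.944 g formula = 30.64 wt% Si.
24.31% − 30.64% gives a difference of -6.33 percentage points.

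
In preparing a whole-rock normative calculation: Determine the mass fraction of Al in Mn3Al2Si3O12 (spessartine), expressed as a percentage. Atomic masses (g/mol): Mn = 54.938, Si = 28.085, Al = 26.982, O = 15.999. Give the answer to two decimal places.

10.90 wt%

M(Mn3Al2Si3O12) = 495.021 g/mol.
Al contributes 2 × 26.982 = 53.964 g per mole.
53.964/495.021 = 0.1090 → 10.90%.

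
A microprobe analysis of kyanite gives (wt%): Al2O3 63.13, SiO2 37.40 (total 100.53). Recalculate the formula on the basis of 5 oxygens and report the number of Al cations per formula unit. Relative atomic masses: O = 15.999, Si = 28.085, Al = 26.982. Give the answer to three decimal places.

63.13 wt% Al2O3 ÷ 101.961 g/mol = 0.61916 mol, giving 1.23832 Al and 1.85748 O.
37.40 wt% SiO2 ÷ 60.083 g/mol = 0.62247 mol, giving 0.62247 Si and 1.24494 O.
Oxygen sums to 3.10242; scaling by 5/3.10242 = 1.61165 puts the formula on 5 O.
Al: 1.23832 × 1.61165 = 1.996 atoms per formula unit.

1.996 Al apfu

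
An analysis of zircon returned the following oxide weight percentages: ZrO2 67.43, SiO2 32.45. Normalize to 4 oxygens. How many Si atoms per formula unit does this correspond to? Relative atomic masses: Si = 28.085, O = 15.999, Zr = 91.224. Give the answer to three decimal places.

ZrO2: 67.43/123.222 = 0.54722 mol → 0.54722 mol Zr, 1.09444 mol O.
SiO2: 32.45/60.083 = 0.54009 mol → 0.54009 mol Si, 1.08018 mol O.
Total oxygen = 2.17462 mol. Normalization factor = 4/2.17462 = 1.83940.
Si per 4 O = 0.54009 × 1.83940 = 0.993.

0.993 Si apfu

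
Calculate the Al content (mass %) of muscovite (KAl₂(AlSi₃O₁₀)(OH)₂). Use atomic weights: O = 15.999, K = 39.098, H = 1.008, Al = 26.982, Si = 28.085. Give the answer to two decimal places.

Formula mass = 1×39.098 + 3×26.982 + 3×28.085 + 12×15.999 + 2×1.008 = 398.303 g/mol, of which 80.946 g is Al.
So Al makes up 80.946/398.303 = 0.2032 of the mass, i.e. 20.32%.

20.32 mass %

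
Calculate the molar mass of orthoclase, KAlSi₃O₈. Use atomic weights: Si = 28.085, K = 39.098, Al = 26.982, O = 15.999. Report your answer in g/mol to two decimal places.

The formula mass is the sum 1×39.098 + 1×26.982 + 3×28.085 + 8×15.999.

278.33 g/mol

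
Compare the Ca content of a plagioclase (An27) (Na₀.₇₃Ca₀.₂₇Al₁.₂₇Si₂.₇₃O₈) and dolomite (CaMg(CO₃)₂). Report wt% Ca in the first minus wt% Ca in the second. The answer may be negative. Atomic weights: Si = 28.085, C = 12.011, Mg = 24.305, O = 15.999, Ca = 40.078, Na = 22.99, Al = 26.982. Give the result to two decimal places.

First mineral: 10.821 g Ca in 266.535 g formula = 4.06 wt% Ca.
Second mineral: 40.078 g Ca in 184.399 g formula = 21.73 wt% Ca.
4.06% − 21.73% gives a difference of -17.67 percentage points.

-17.67 percentage points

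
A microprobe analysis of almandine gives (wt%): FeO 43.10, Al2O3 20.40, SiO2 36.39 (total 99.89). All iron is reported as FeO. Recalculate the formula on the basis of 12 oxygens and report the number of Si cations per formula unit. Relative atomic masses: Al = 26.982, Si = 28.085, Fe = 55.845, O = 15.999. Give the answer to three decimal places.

3.014 Si apfu

43.10 wt% FeO ÷ 71.844 g/mol = 0.59991 mol, giving 0.59991 Fe and 0.59991 O.
20.40 wt% Al2O3 ÷ 101.961 g/mol = 0.20008 mol, giving 0.40016 Al and 0.60024 O.
36.39 wt% SiO2 ÷ 60.083 g/mol = 0.60566 mol, giving 0.60566 Si and 1.21132 O.
Oxygen sums to 2.41147; scaling by 12/2.41147 = 4.97622 puts the formula on 12 O.
Si: 0.60566 × 4.97622 = 3.014 atoms per formula unit.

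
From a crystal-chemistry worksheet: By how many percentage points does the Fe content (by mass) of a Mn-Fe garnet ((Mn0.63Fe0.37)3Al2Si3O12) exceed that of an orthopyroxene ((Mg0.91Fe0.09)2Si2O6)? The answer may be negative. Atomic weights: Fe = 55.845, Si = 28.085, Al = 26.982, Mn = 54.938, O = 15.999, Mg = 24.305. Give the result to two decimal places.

M((Mn0.63Fe0.37)3Al2Si3O12) = 496.028 g/mol, so wt% Fe = 61.988/496.028 × 100 = 12.50%.
M((Mg0.91Fe0.09)2Si2O6) = 206.451 g/mol, so wt% Fe = 10.052/206.451 × 100 = 4.87%.
12.50 − 4.87 = 7.63 pp.

7.63 percentage points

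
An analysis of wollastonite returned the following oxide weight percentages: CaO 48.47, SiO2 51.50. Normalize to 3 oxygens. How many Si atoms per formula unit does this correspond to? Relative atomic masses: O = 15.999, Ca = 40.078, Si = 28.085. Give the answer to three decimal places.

CaO (M=56.077): mol = 0.86435; Ca = 0.86435, O = 0.86435.
SiO2 (M=60.083): mol = 0.85715; Si = 0.85715, O = 1.71430.
ΣO = 2.57865; factor = 3/ΣO = 1.16340.
Si apfu = 0.85715 × 1.16340 = 0.997.

0.997 Si apfu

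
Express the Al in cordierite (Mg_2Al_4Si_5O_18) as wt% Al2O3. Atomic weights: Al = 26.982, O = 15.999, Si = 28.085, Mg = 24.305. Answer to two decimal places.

34.86 wt%

Formula mass = 584.945 g/mol.
4 Al → 2.0000 mol Al2O3 per formula unit; M(Al2O3) = 101.961, so Al2O3 mass = 203.922 g.
203.922/584.945 × 100 = 34.86 wt%.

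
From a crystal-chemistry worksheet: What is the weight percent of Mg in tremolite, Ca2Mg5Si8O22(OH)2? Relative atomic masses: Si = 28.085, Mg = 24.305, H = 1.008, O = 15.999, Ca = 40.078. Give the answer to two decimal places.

Formula mass = 2*40.078 + 5*24.305 + 8*28.085 + 24*15.999 + 2*1.008 = 812.353 g/mol, of which 121.525 g is Mg.
So Mg makes up 121.525/812.353 = 0.1496 of the mass, i.e. 14.96%.

14.96 mass %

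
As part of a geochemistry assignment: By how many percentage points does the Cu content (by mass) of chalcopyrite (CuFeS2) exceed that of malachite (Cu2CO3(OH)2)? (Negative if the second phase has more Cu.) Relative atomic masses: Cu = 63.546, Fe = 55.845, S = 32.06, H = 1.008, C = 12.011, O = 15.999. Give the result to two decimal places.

-22.85 percentage points

Cu in CuFeS2: molar mass 183.511 g/mol; 1×63.546 = 63.546 g → 34.63 wt%.
Cu in Cu2CO3(OH)2: molar mass 221.114 g/mol; 2×63.546 = 127.092 g → 57.48 wt%.
Difference = 34.63 − 57.48 = -22.85 percentage points.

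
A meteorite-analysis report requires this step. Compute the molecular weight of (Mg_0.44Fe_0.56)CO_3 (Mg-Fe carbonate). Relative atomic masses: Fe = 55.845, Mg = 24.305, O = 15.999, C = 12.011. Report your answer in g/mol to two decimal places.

M = 0.44(24.305) + 0.56(55.845) + 1(12.011) + 3(15.999)

101.98 g/mol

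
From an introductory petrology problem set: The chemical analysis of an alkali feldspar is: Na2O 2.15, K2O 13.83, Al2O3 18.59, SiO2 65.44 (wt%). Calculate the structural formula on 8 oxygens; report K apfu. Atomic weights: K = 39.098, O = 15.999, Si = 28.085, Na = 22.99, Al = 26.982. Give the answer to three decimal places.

0.808 K apfu

Na2O (M=61.979): mol = 0.03469; Na = 0.06938, O = 0.03469.
K2O (M=94.195): mol = 0.14682; K = 0.29364, O = 0.14682.
Al2O3 (M=101.961): mol = 0.18232; Al = 0.36464, O = 0.54696.
SiO2 (M=60.083): mol = 1.08916; Si = 1.08916, O = 2.17832.
ΣO = 2.90679; factor = 8/ΣO = 2.75218.
K apfu = 0.29364 × 2.75218 = 0.808.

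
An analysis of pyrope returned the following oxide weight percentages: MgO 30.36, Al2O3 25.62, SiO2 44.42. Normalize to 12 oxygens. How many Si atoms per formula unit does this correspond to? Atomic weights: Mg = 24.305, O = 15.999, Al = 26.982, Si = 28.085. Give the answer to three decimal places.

MgO (M=40.304): mol = 0.75328; Mg = 0.75328, O = 0.75328.
Al2O3 (M=101.961): mol = 0.25127; Al = 0.50254, O = 0.75381.
SiO2 (M=60.083): mol = 0.73931; Si = 0.73931, O = 1.47862.
ΣO = 2.98571; factor = 12/ΣO = 4.01914.
Si apfu = 0.73931 × 4.01914 = 2.971.

2.971 Si apfu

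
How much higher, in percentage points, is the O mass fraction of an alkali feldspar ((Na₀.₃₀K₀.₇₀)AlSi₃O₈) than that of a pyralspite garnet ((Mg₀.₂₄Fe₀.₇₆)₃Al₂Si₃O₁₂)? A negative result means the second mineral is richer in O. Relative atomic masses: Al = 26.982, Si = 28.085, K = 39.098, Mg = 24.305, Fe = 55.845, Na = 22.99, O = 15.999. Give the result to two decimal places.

M((Na₀.₃₀K₀.₇₀)AlSi₃O₈) = 273.495 g/mol, so wt% O = 127.992/273.495 × 100 = 46.80%.
M((Mg₀.₂₄Fe₀.₇₆)₃Al₂Si₃O₁₂) = 475.033 g/mol, so wt% O = 191.988/475.033 × 100 = 40.42%.
46.80 − 40.42 = 6.38 pp.

6.38 percentage points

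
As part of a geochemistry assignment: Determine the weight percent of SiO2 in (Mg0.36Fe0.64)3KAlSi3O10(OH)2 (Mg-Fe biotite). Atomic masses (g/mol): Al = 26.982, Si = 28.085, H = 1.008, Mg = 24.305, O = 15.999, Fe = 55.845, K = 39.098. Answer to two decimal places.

37.72 wt%

Formula mass = 477.811 g/mol.
3 Si → 3.0000 mol SiO2 per formula unit; M(SiO2) = 60.083, so SiO2 mass = 180.249 g.
180.249/477.811 × 100 = 37.72 wt%.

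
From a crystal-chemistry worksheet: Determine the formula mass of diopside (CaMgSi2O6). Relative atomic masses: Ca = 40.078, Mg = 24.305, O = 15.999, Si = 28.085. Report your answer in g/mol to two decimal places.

Ca: 1 × 40.078 = 40.0780
Mg: 1 × 24.305 = 24.3050
Si: 2 × 28.085 = 56.1700
O: 6 × 15.999 = 95.9940
Summing the contributions gives the formula mass.

216.55 g/mol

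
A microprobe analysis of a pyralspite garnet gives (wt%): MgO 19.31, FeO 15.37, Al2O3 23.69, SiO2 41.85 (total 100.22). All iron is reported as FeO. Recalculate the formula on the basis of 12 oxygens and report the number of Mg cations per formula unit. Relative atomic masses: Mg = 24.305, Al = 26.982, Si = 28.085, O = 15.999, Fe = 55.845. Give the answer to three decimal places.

2.066 Mg apfu

19.31 wt% MgO ÷ 40.304 g/mol = 0.47911 mol, giving 0.47911 Mg and 0.47911 O.
15.37 wt% FeO ÷ 71.844 g/mol = 0.21394 mol, giving 0.21394 Fe and 0.21394 O.
23.69 wt% Al2O3 ÷ 101.961 g/mol = 0.23234 mol, giving 0.46468 Al and 0.69702 O.
41.85 wt% SiO2 ÷ 60.083 g/mol = 0.69654 mol, giving 0.69654 Si and 1.39308 O.
Oxygen sums to 2.78315; scaling by 12/2.78315 = 4.31166 puts the formula on 12 O.
Mg: 0.47911 × 4.31166 = 2.066 atoms per formula unit.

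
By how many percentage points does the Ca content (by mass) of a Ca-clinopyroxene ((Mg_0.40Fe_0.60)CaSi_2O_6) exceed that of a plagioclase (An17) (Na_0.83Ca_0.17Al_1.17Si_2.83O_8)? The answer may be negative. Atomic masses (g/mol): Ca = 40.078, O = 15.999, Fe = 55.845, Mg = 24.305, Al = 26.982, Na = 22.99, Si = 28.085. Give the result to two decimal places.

M((Mg_0.40Fe_0.60)CaSi_2O_6) = 235.471 g/mol, so wt% Ca = 40.078/235.471 × 100 = 17.02%.
M(Na_0.83Ca_0.17Al_1.17Si_2.83O_8) = 264.936 g/mol, so wt% Ca = 6.813/264.936 × 100 = 2.57%.
17.02 − 2.57 = 14.45 pp.

14.45 percentage points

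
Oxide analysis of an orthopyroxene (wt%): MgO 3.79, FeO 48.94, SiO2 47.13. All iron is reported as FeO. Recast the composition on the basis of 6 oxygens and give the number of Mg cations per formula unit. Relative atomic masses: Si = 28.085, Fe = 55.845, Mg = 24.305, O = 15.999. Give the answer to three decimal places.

3.79 wt% MgO ÷ 40.304 g/mol = 0.09404 mol, giving 0.09404 Mg and 0.09404 O.
48.94 wt% FeO ÷ 71.844 g/mol = 0.68120 mol, giving 0.68120 Fe and 0.68120 O.
47.13 wt% SiO2 ÷ 60.083 g/mol = 0.78441 mol, giving 0.78441 Si and 1.56882 O.
Oxygen sums to 2.34406; scaling by 6/2.34406 = 2.55966 puts the formula on 6 O.
Mg: 0.09404 × 2.55966 = 0.241 atoms per formula unit.

0.241 Mg apfu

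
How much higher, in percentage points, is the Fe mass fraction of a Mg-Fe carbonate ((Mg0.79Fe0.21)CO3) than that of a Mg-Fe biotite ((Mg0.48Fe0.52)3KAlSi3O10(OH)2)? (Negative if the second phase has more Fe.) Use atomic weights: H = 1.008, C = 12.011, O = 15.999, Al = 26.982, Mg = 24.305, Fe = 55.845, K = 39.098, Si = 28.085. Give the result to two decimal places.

-5.78 percentage points

M((Mg0.79Fe0.21)CO3) = 90.936 g/mol, so wt% Fe = 11.727/90.936 × 100 = 12.90%.
M((Mg0.48Fe0.52)3KAlSi3O10(OH)2) = 466.456 g/mol, so wt% Fe = 87.118/466.456 × 100 = 18.68%.
12.90 − 18.68 = -5.78 pp.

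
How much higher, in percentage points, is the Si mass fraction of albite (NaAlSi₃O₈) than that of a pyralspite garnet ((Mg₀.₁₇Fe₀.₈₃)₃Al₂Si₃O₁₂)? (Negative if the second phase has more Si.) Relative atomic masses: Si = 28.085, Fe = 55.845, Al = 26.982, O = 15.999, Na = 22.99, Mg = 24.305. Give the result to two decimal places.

M(NaAlSi₃O₈) = 262.219 g/mol, so wt% Si = 84.255/262.219 × 100 = 32.13%.
M((Mg₀.₁₇Fe₀.₈₃)₃Al₂Si₃O₁₂) = 481.657 g/mol, so wt% Si = 84.255/481.657 × 100 = 17.49%.
32.13 − 17.49 = 14.64 pp.

14.64 percentage points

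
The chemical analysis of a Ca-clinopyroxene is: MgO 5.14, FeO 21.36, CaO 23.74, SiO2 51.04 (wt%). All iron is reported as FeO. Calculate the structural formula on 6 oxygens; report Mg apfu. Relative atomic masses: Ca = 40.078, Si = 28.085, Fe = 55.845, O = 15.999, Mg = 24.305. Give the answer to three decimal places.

0.300 Mg apfu

MgO (M=40.304): mol = 0.12753; Mg = 0.12753, O = 0.12753.
FeO (M=71.844): mol = 0.29731; Fe = 0.29731, O = 0.29731.
CaO (M=56.077): mol = 0.42335; Ca = 0.42335, O = 0.42335.
SiO2 (M=60.083): mol = 0.84949; Si = 0.84949, O = 1.69898.
ΣO = 2.54717; factor = 6/ΣO = 2.35556.
Mg apfu = 0.12753 × 2.35556 = 0.300.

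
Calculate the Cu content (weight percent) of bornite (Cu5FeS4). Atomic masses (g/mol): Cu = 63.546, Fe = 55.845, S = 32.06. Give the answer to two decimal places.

Molar mass of Cu5FeS4: 5×63.546 + 1×55.845 + 4×32.06 = 501.815 g/mol.
Mass of Cu per formula unit: 5 × 63.546 = 317.730 g.
Weight fraction Cu = 317.730 / 501.815 = 0.6332.

63.32 weight percent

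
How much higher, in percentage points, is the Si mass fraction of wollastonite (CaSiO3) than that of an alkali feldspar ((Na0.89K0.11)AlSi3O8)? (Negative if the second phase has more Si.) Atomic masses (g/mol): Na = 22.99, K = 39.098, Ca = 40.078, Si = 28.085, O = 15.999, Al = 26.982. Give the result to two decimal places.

M(CaSiO3) = 116.160 g/mol, so wt% Si = 28.085/116.160 × 100 = 24.18%.
M((Na0.89K0.11)AlSi3O8) = 263.991 g/mol, so wt% Si = 84.255/263.991 × 100 = 31.92%.
24.18 − 31.92 = -7.74 pp.

-7.74 percentage points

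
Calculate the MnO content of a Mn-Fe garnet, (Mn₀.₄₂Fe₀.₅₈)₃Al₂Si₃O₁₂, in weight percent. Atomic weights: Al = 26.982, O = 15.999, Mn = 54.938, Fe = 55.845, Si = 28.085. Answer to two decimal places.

18.00 wt%

Formula mass = 496.599 g/mol.
1.26 Mn → 1.2600 mol MnO per formula unit; M(MnO) = 70.937, so MnO mass = 89.381 g.
89.381/496.599 × 100 = 18.00 wt%.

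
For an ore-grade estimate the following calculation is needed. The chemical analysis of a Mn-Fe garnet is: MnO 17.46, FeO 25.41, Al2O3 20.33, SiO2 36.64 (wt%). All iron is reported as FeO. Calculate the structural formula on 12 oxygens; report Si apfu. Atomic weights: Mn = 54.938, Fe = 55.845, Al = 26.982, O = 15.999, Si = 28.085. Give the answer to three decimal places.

3.027 Si apfu

17.46 wt% MnO ÷ 70.937 g/mol = 0.24613 mol, giving 0.24613 Mn and 0.24613 O.
25.41 wt% FeO ÷ 71.844 g/mol = 0.35368 mol, giving 0.35368 Fe and 0.35368 O.
20.33 wt% Al2O3 ÷ 101.961 g/mol = 0.19939 mol, giving 0.39878 Al and 0.59817 O.
36.64 wt% SiO2 ÷ 60.083 g/mol = 0.60982 mol, giving 0.60982 Si and 1.21964 O.
Oxygen sums to 2.41762; scaling by 12/2.41762 = 4.96356 puts the formula on 12 O.
Si: 0.60982 × 4.96356 = 3.027 atoms per formula unit.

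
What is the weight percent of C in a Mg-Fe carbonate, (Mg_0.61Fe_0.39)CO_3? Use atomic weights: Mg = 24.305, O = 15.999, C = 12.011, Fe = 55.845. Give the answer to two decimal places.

Molar mass of (Mg_0.61Fe_0.39)CO_3: 0.61*24.305 + 0.39*55.845 + 1*12.011 + 3*15.999 = 96.614 g/mol.
Mass of C per formula unit: 1 × 12.011 = 12.011 g.
Weight fraction C = 12.011 / 96.614 = 0.1243.

12.43 wt%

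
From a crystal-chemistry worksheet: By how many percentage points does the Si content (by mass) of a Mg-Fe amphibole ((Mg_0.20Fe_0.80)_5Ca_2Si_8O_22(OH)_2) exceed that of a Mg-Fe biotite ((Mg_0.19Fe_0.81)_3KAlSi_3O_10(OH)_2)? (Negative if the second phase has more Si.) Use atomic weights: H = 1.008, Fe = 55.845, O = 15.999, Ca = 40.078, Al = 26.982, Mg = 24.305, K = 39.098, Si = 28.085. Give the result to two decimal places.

6.88 percentage points

Si in (Mg_0.20Fe_0.80)_5Ca_2Si_8O_22(OH)_2: molar mass 938.513 g/mol; 8×28.085 = 224.680 g → 23.94 wt%.
Si in (Mg_0.19Fe_0.81)_3KAlSi_3O_10(OH)_2: molar mass 493.896 g/mol; 3×28.085 = 84.255 g → 17.06 wt%.
Difference = 23.94 − 17.06 = 6.88 percentage points.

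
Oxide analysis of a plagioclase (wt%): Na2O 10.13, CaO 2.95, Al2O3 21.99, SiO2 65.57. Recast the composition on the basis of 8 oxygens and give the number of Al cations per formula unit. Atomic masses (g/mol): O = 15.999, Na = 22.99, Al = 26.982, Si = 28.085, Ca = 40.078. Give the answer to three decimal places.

Na2O (M=61.979): mol = 0.16344; Na = 0.32688, O = 0.16344.
CaO (M=56.077): mol = 0.05261; Ca = 0.05261, O = 0.05261.
Al2O3 (M=101.961): mol = 0.21567; Al = 0.43134, O = 0.64701.
SiO2 (M=60.083): mol = 1.09132; Si = 1.09132, O = 2.18264.
ΣO = 3.04570; factor = 8/ΣO = 2.62665.
Al apfu = 0.43134 × 2.62665 = 1.133.

1.133 Al apfu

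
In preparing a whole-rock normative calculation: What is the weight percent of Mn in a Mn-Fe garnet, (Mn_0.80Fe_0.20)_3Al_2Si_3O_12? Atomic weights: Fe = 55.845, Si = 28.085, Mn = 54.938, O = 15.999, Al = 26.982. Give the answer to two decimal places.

M((Mn_0.80Fe_0.20)_3Al_2Si_3O_12) = 495.565 g/mol.
Mn contributes 2.40 × 54.938 = 131.851 g per mole.
131.851/495.565 = 0.2661 → 26.61%.

26.61 weight percent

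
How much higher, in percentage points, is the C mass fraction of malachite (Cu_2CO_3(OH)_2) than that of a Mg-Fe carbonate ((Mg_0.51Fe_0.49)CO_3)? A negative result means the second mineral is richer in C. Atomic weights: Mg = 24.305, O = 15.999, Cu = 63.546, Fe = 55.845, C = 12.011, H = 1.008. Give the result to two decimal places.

First mineral: 12.011 g C in 221.114 g formula = 5.43 wt% C.
Second mineral: 12.011 g C in 99.768 g formula = 12.04 wt% C.
5.43% − 12.04% gives a difference of -6.61 percentage points.

-6.61 percentage points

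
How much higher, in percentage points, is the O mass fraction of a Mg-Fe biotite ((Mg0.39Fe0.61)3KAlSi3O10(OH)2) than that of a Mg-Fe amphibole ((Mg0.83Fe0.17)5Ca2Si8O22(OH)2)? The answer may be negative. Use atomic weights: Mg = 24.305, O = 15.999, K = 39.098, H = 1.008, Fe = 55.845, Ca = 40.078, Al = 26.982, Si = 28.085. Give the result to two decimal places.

-5.34 percentage points

M((Mg0.39Fe0.61)3KAlSi3O10(OH)2) = 474.972 g/mol, so wt% O = 191.988/474.972 × 100 = 40.42%.
M((Mg0.83Fe0.17)5Ca2Si8O22(OH)2) = 839.162 g/mol, so wt% O = 383.976/839.162 × 100 = 45.76%.
40.42 − 45.76 = -5.34 pp.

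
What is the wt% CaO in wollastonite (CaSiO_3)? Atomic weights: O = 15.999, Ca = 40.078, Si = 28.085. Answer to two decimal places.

48.28 wt%

Molar mass of CaSiO_3 = 1·40.078 + 1·28.085 + 3·15.999 = 116.160 g/mol.
Each formula unit contains 1 Ca, equivalent to 1/1 = 1.0000 mol CaO.
M(CaO) = 1×40.078 + 1×15.999 = 56.077 g/mol.
Mass of CaO per formula unit = 1.0000 × 56.077 = 56.077 g.
CaO wt% = 56.077 / 116.160 × 100 = 48.28%.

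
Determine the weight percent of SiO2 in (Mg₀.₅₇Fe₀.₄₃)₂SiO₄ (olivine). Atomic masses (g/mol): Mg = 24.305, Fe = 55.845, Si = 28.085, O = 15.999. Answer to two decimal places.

35.80 wt%

Molar mass of (Mg₀.₅₇Fe₀.₄₃)₂SiO₄ = 1.14×24.305 + 0.86×55.845 + 1×28.085 + 4×15.999 = 167.815 g/mol.
Each formula unit contains 1 Si, equivalent to 1/1 = 1.0000 mol SiO2.
M(SiO2) = 1×28.085 + 2×15.999 = 60.083 g/mol.
Mass of SiO2 per formula unit = 1.0000 × 60.083 = 60.083 g.
SiO2 wt% = 60.083 / 167.815 × 100 = 35.80%.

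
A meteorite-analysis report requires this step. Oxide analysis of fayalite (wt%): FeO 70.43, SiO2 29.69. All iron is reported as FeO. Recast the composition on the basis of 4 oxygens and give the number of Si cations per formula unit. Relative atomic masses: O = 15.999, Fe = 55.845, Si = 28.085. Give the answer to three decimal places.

1.004 Si apfu

FeO: 70.43/71.844 = 0.98032 mol → 0.98032 mol Fe, 0.98032 mol O.
SiO2: 29.69/60.083 = 0.49415 mol → 0.49415 mol Si, 0.98830 mol O.
Total oxygen = 1.96862 mol. Normalization factor = 4/1.96862 = 2.03188.
Si per 4 O = 0.49415 × 2.03188 = 1.004.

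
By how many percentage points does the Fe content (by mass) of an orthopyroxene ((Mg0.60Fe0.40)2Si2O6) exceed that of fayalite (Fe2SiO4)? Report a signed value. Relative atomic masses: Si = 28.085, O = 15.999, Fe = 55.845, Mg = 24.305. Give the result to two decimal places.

M((Mg0.60Fe0.40)2Si2O6) = 226.006 g/mol, so wt% Fe = 44.676/226.006 × 100 = 19.77%.
M(Fe2SiO4) = 203.771 g/mol, so wt% Fe = 111.690/203.771 × 100 = 54.81%.
19.77 − 54.81 = -35.04 pp.

-35.04 percentage points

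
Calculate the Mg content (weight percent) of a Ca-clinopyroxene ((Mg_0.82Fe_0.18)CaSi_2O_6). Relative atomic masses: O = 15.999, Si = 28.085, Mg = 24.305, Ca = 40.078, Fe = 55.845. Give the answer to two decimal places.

8.97 weight percent

M((Mg_0.82Fe_0.18)CaSi_2O_6) = 222.224 g/mol.
Mg contributes 0.82 × 24.305 = 19.930 g per mole.
19.930/222.224 = 0.0897 → 8.97%.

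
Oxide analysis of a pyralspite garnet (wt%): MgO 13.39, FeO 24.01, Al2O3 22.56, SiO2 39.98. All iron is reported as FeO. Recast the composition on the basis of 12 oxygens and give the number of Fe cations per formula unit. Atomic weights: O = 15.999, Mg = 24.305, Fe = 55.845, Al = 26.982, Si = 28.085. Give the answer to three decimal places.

MgO: 13.39/40.304 = 0.33223 mol → 0.33223 mol Mg, 0.33223 mol O.
FeO: 24.01/71.844 = 0.33420 mol → 0.33420 mol Fe, 0.33420 mol O.
Al2O3: 22.56/101.961 = 0.22126 mol → 0.44252 mol Al, 0.66378 mol O.
SiO2: 39.98/60.083 = 0.66541 mol → 0.66541 mol Si, 1.33082 mol O.
Total oxygen = 2.66103 mol. Normalization factor = 12/2.66103 = 4.50953.
Fe per 12 O = 0.33420 × 4.50953 = 1.507.

1.507 Fe apfu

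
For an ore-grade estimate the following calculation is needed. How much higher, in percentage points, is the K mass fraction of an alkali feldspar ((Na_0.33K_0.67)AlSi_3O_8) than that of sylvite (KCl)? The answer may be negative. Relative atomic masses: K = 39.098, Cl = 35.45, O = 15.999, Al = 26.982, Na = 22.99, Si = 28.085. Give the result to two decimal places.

-42.85 percentage points

First mineral: 26.196 g K in 273.011 g formula = 9.60 wt% K.
Second mineral: 39.098 g K in 74.548 g formula = 52.45 wt% K.
9.60% − 52.45% gives a difference of -42.85 percentage points.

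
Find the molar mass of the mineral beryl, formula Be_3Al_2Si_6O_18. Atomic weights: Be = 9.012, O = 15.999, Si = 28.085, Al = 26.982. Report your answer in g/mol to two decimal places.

Be: 3 × 9.012 = 27.0360
Al: 2 × 26.982 = 53.9640
Si: 6 × 28.085 = 168.5100
O: 18 × 15.999 = 287.9820
Summing the contributions gives the formula mass.

537.49 g/mol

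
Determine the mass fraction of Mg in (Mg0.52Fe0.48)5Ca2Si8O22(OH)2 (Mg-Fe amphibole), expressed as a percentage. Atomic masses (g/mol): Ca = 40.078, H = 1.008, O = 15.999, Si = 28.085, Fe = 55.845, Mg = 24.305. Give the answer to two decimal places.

Molar mass of (Mg0.52Fe0.48)5Ca2Si8O22(OH)2: 2.60*24.305 + 2.40*55.845 + 2*40.078 + 8*28.085 + 24*15.999 + 2*1.008 = 888.049 g/mol.
Mass of Mg per formula unit: 2.60 × 24.305 = 63.193 g.
Weight fraction Mg = 63.193 / 888.049 = 0.0712.

7.12 mass %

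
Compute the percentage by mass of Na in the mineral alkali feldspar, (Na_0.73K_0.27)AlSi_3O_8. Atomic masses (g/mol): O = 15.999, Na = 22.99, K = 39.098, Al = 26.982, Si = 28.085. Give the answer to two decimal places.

6.30 wt%

Formula mass = 0.73·22.99 + 0.27·39.098 + 1·26.982 + 3·28.085 + 8·15.999 = 266.568 g/mol, of which 16.783 g is Na.
So Na makes up 16.783/266.568 = 0.0630 of the mass, i.e. 6.30%.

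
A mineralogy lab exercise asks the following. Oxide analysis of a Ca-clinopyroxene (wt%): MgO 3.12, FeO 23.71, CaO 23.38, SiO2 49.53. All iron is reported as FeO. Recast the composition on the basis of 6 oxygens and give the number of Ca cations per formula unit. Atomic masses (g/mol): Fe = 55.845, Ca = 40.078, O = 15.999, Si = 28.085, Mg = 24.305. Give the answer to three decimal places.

MgO (M=40.304): mol = 0.07741; Mg = 0.07741, O = 0.07741.
FeO (M=71.844): mol = 0.33002; Fe = 0.33002, O = 0.33002.
CaO (M=56.077): mol = 0.41693; Ca = 0.41693, O = 0.41693.
SiO2 (M=60.083): mol = 0.82436; Si = 0.82436, O = 1.64872.
ΣO = 2.47308; factor = 6/ΣO = 2.42612.
Ca apfu = 0.41693 × 2.42612 = 1.012.

1.012 Ca apfu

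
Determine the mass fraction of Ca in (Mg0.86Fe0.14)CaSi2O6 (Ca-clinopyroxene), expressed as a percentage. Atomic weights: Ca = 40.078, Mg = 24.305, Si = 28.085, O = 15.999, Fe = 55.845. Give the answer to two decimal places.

18.14 wt%

Molar mass of (Mg0.86Fe0.14)CaSi2O6: 0.86·24.305 + 0.14·55.845 + 1·40.078 + 2·28.085 + 6·15.999 = 220.963 g/mol.
Mass of Ca per formula unit: 1 × 40.078 = 40.078 g.
Weight fraction Ca = 40.078 / 220.963 = 0.1814.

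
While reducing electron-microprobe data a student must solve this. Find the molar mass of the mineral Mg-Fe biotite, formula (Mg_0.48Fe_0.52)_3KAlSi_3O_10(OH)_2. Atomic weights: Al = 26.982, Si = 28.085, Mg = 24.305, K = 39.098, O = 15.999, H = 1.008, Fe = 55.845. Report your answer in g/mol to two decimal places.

Mg: 1.44 × 24.305 = 34.9992
Fe: 1.56 × 55.845 = 87.1182
K: 1 × 39.098 = 39.0980
Al: 1 × 26.982 = 26.9820
Si: 3 × 28.085 = 84.2550
O: 12 × 15.999 = 191.9880
H: 2 × 1.008 = 2.0160
Summing the contributions gives the formula mass.

466.46 g/mol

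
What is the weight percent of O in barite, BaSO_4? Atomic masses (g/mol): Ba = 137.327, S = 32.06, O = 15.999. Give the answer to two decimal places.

Formula mass = 1×137.327 + 1×32.06 + 4×15.999 = 233.383 g/mol, of which 63.996 g is O.
So O makes up 63.996/233.383 = 0.2742 of the mass, i.e. 27.42%.

27.42 weight percent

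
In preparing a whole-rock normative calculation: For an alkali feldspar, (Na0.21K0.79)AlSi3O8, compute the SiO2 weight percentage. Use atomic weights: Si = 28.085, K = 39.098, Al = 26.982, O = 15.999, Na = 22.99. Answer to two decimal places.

Formula mass = 274.944 g/mol.
3 Si → 3.0000 mol SiO2 per formula unit; M(SiO2) = 60.083, so SiO2 mass = 180.249 g.
180.249/274.944 × 100 = 65.56 wt%.

65.56 wt%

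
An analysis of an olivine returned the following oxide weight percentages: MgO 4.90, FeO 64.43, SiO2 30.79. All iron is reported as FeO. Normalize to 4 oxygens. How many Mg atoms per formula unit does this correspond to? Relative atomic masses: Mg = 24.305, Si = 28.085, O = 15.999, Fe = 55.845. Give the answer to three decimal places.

0.238 Mg apfu

MgO: 4.90/40.304 = 0.12158 mol → 0.12158 mol Mg, 0.12158 mol O.
FeO: 64.43/71.844 = 0.89680 mol → 0.89680 mol Fe, 0.89680 mol O.
SiO2: 30.79/60.083 = 0.51246 mol → 0.51246 mol Si, 1.02492 mol O.
Total oxygen = 2.04330 mol. Normalization factor = 4/2.04330 = 1.95762.
Mg per 4 O = 0.12158 × 1.95762 = 0.238.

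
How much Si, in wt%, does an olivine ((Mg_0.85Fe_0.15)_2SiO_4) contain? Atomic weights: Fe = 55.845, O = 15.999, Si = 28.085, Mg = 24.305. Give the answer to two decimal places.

18.70 wt%

Formula mass = 1.70·24.305 + 0.30·55.845 + 1·28.085 + 4·15.999 = 150.153 g/mol, of which 28.085 g is Si.
So Si makes up 28.085/150.153 = 0.1870 of the mass, i.e. 18.70%.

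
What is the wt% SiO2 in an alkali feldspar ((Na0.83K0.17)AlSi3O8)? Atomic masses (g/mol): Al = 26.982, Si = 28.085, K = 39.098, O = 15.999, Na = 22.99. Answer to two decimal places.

68.03 wt%

M((Na0.83K0.17)AlSi3O8) = 264.957 g/mol; M(SiO2) = 60.083 g/mol.
Moles SiO2 per formula unit = 3 Si ÷ 1 = 3.0000.
SiO2 fraction = (3.0000 × 60.083) / 264.957 = 180.249/264.957 = 0.6803.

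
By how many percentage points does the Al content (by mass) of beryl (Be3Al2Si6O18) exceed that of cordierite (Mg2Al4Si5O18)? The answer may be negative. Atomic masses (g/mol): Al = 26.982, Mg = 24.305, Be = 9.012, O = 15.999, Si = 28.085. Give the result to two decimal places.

Al in Be3Al2Si6O18: molar mass 537.492 g/mol; 2×26.982 = 53.964 g → 10.04 wt%.
Al in Mg2Al4Si5O18: molar mass 584.945 g/mol; 4×26.982 = 107.928 g → 18.45 wt%.
Difference = 10.04 − 18.45 = -8.41 percentage points.

-8.41 percentage points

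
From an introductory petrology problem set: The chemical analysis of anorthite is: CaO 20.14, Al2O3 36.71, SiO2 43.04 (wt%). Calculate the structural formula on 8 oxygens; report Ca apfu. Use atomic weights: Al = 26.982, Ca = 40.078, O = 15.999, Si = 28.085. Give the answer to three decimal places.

1.000 Ca apfu

CaO: 20.14/56.077 = 0.35915 mol → 0.35915 mol Ca, 0.35915 mol O.
Al2O3: 36.71/101.961 = 0.36004 mol → 0.72008 mol Al, 1.08012 mol O.
SiO2: 43.04/60.083 = 0.71634 mol → 0.71634 mol Si, 1.43268 mol O.
Total oxygen = 2.87195 mol. Normalization factor = 8/2.87195 = 2.78556.
Ca per 8 O = 0.35915 × 2.78556 = 1.000.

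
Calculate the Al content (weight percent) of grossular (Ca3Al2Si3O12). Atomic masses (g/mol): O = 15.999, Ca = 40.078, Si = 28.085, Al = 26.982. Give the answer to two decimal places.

11.98 weight percent

M(Ca3Al2Si3O12) = 450.441 g/mol.
Al contributes 2 × 26.982 = 53.964 g per mole.
53.964/450.441 = 0.1198 → 11.98%.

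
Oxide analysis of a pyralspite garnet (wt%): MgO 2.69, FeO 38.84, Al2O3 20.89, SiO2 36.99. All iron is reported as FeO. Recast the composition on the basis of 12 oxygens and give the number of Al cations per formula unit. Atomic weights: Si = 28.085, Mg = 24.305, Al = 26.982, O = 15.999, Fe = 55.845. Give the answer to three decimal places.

MgO (M=40.304): mol = 0.06674; Mg = 0.06674, O = 0.06674.
FeO (M=71.844): mol = 0.54062; Fe = 0.54062, O = 0.54062.
Al2O3 (M=101.961): mol = 0.20488; Al = 0.40976, O = 0.61464.
SiO2 (M=60.083): mol = 0.61565; Si = 0.61565, O = 1.23130.
ΣO = 2.45330; factor = 12/ΣO = 4.89137.
Al apfu = 0.40976 × 4.89137 = 2.004.

2.004 Al apfu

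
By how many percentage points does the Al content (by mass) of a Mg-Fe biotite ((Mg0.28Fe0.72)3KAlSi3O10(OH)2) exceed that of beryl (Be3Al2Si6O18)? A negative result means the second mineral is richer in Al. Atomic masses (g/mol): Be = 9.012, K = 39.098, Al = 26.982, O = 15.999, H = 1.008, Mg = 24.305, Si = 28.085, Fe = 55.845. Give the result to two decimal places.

-4.48 percentage points

Al in (Mg0.28Fe0.72)3KAlSi3O10(OH)2: molar mass 485.380 g/mol; 1×26.982 = 26.982 g → 5.56 wt%.
Al in Be3Al2Si6O18: molar mass 537.492 g/mol; 2×26.982 = 53.964 g → 10.04 wt%.
Difference = 5.56 − 10.04 = -4.48 percentage points.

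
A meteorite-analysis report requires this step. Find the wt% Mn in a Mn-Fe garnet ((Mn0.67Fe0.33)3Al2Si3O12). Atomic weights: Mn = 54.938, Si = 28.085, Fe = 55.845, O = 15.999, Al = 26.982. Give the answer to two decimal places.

Molar mass of (Mn0.67Fe0.33)3Al2Si3O12: 2.01×54.938 + 0.99×55.845 + 2×26.982 + 3×28.085 + 12×15.999 = 495.919 g/mol.
Mass of Mn per formula unit: 2.01 × 54.938 = 110.425 g.
Weight fraction Mn = 110.425 / 495.919 = 0.2227.

22.27 mass %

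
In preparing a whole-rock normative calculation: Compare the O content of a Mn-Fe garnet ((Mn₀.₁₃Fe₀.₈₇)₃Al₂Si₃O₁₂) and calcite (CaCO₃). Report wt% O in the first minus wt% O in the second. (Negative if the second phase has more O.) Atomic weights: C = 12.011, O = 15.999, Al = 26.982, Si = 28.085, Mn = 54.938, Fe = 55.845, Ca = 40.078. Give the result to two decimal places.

-9.36 percentage points

M((Mn₀.₁₃Fe₀.₈₇)₃Al₂Si₃O₁₂) = 497.388 g/mol, so wt% O = 191.988/497.388 × 100 = 38.60%.
M(CaCO₃) = 100.086 g/mol, so wt% O = 47.997/100.086 × 100 = 47.96%.
38.60 − 47.96 = -9.36 pp.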